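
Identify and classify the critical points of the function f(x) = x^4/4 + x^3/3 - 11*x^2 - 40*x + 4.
f'(x) = x^3 + x^2 - 22*x - 40

Solve f'(x) = 0:
  Factor: x^3 + x^2 - 22*x - 40 = (x - 5)*(x + 2)*(x + 4) = 0.
  ⇒ x = -4, -2, 5

f''(x) = 3*x^2 + 2*x - 22
Second-derivative test at each critical point:
  f''(-4) = 18 > 0 → local minimum
  f''(-2) = -14 < 0 → local maximum
  f''(5) = 63 > 0 → local minimum

Critical points: x = -4 (local minimum); x = -2 (local maximum); x = 5 (local minimum)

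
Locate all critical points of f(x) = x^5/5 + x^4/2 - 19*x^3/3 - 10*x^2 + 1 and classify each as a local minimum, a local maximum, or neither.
f'(x) = x*(x^3 + 2*x^2 - 19*x - 20)

Solve f'(x) = 0:
  Factor: x^4 + 2*x^3 - 19*x^2 - 20*x = x*(x - 4)*(x + 1)*(x + 5) = 0.
  ⇒ x = -5, -1, 0, 4

f''(x) = 4*x^3 + 6*x^2 - 38*x - 20
Second-derivative test at each critical point:
  f''(-5) = -180 < 0 → local maximum
  f''(-1) = 20 > 0 → local minimum
  f''(0) = -20 < 0 → local maximum
  f''(4) = 180 > 0 → local minimum

Critical points: x = -5 (local maximum); x = -1 (local minimum); x = 0 (local maximum); x = 4 (local minimum)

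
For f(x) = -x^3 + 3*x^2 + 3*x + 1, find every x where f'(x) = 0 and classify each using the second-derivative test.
f'(x) = -3*x^2 + 6*x + 3

Solve f'(x) = 0:
  Factor: -3*x^2 + 6*x + 3 = -3*(x^2 - 2*x - 1); x^2 - 2*x - 1 = 0 has no rational roots; quadratic formula: x = (2 ± √8)/2.
  ⇒ x = 1 - sqrt(2) ≈ -0.4142, 1 + sqrt(2) ≈ 2.4142

f''(x) = 6 - 6*x
Second-derivative test at each critical point:
  f''(-0.4142) = 8.4853 > 0 → local minimum
  f''(2.4142) = -8.4853 < 0 → local maximum

Critical points: x = 1 - sqrt(2) ≈ -0.4142 (local minimum); x = 1 + sqrt(2) ≈ 2.4142 (local maximum)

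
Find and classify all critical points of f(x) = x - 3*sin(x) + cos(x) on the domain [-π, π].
f'(x) = -sin(x) - 3*cos(x) + 1

Solve f'(x) = 0 on [-π, π]:
  f'(x) = 0 ⇔ -sin(x) - 3*cos(x) = -1. Write the left side as R·cos(x + φ) with R = √((-3)² + 1²) = sqrt(10), cos φ = -3*sqrt(10)/10, sin φ = sqrt(10)/10; then cos(x + φ) = -sqrt(10)/10. Solve for x and keep the solutions lying in [-π, π].
  ⇒ x = -atan(4/3) ≈ -0.9273, pi/2 ≈ 1.5708

f''(x) = 3*sin(x) - cos(x)
Second-derivative test at each critical point:
  f''(-0.9273) = -3 < 0 → local maximum
  f''(1.5708) = 3 > 0 → local minimum

Critical points: x = -atan(4/3) ≈ -0.9273 (local maximum); x = pi/2 ≈ 1.5708 (local minimum)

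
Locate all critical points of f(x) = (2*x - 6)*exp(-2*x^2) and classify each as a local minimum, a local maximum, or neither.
f'(x) = 2*(-4*x*(x - 3) + 1)*exp(-2*x^2)

Solve f'(x) = 0:
  f'(x) = (-8*x^2 + 24*x + 2)·exp(-2*x^2) and exp(-2*x^2) > 0 for every x, so f'(x) = 0 ⇔ -8*x^2 + 24*x + 2 = 0.
  Factor: -8*x^2 + 24*x + 2 = -2*(4*x^2 - 12*x - 1); 4*x^2 - 12*x - 1 = 0 has no rational roots; quadratic formula: x = (12 ± √160)/8.
  ⇒ x = 3/2 - sqrt(10)/2 ≈ -0.0811, 3/2 + sqrt(10)/2 ≈ 3.0811

f''(x) = 8*(4*x^2*(x - 3) - 3*x + 3)*exp(-2*x^2)
Second-derivative test at each critical point:
  f''(-0.0811) = 24.9673 > 0 → local minimum
  f''(3.0811) = -1.436e-07 < 0 → local maximum

Critical points: x = 3/2 - sqrt(10)/2 ≈ -0.0811 (local minimum); x = 3/2 + sqrt(10)/2 ≈ 3.0811 (local maximum)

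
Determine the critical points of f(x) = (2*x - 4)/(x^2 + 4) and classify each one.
f'(x) = 2*(x^2 - 2*x*(x - 2) + 4)/(x^2 + 4)^2

Solve f'(x) = 0:
  f'(x) = -2*(x^2 - 4*x - 4)/(x^2 + 4)^2; the denominator is positive wherever f is defined, so f'(x) = 0 ⇔ -2*x^2 + 8*x + 8 = 0.
  Factor: -2*x^2 + 8*x + 8 = -2*(x^2 - 4*x - 4); x^2 - 4*x - 4 = 0 has no rational roots; quadratic formula: x = (4 ± √32)/2.
  ⇒ x = 2 - 2*sqrt(2) ≈ -0.8284, 2 + 2*sqrt(2) ≈ 4.8284

f''(x) = 4*(4*x^2*(x - 2) + (2 - 3*x)*(x^2 + 4))/(x^2 + 4)^3
Second-derivative test at each critical point:
  f''(-0.8284) = 0.5152 > 0 → local minimum
  f''(4.8284) = -0.0152 < 0 → local maximum

Critical points: x = 2 - 2*sqrt(2) ≈ -0.8284 (local minimum); x = 2 + 2*sqrt(2) ≈ 4.8284 (local maximum)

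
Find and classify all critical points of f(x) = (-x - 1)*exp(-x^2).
f'(x) = (2*x*(x + 1) - 1)*exp(-x^2)

Solve f'(x) = 0:
  f'(x) = (2*x^2 + 2*x - 1)·exp(-x^2) and exp(-x^2) > 0 for every x, so f'(x) = 0 ⇔ 2*x^2 + 2*x - 1 = 0.
  2*x^2 + 2*x - 1 = 0 has no rational roots; quadratic formula: x = (-2 ± √12)/4.
  ⇒ x = -sqrt(3)/2 - 1/2 ≈ -1.3660, -1/2 + sqrt(3)/2 ≈ 0.3660

f''(x) = 2*(-2*x^2*(x + 1) + 3*x + 1)*exp(-x^2)
Second-derivative test at each critical point:
  f''(-1.3660) = -0.5360 < 0 → local maximum
  f''(0.3660) = 3.0297 > 0 → local minimum

Critical points: x = -sqrt(3)/2 - 1/2 ≈ -1.3660 (local maximum); x = -1/2 + sqrt(3)/2 ≈ 0.3660 (local minimum)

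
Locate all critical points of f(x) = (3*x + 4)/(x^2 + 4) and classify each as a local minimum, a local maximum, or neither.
f'(x) = (-3*x^2 - 8*x + 12)/(x^4 + 8*x^2 + 16)

Solve f'(x) = 0:
  f'(x) = -(3*x^2 + 8*x - 12)/(x^2 + 4)^2; the denominator is positive wherever f is defined, so f'(x) = 0 ⇔ -3*x^2 - 8*x + 12 = 0.
  3*x^2 + 8*x - 12 = 0 has no rational roots; quadratic formula: x = (-8 ± √208)/6.
  ⇒ x = -2*sqrt(13)/3 - 4/3 ≈ -3.7370, -4/3 + 2*sqrt(13)/3 ≈ 1.0704

f''(x) = 2*(4*x^2*(3*x + 4) - (9*x + 4)*(x^2 + 4))/(x^2 + 4)^3
Second-derivative test at each critical point:
  f''(-3.7370) = 0.0447 > 0 → local minimum
  f''(1.0704) = -0.5447 < 0 → local maximum

Critical points: x = -2*sqrt(13)/3 - 4/3 ≈ -3.7370 (local minimum); x = -4/3 + 2*sqrt(13)/3 ≈ 1.0704 (local maximum)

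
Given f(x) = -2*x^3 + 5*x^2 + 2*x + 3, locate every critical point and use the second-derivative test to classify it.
f'(x) = -6*x^2 + 10*x + 2

Solve f'(x) = 0:
  Factor: -6*x^2 + 10*x + 2 = -2*(3*x^2 - 5*x - 1); 3*x^2 - 5*x - 1 = 0 has no rational roots; quadratic formula: x = (5 ± √37)/6.
  ⇒ x = 5/6 - sqrt(37)/6 ≈ -0.1805, 5/6 + sqrt(37)/6 ≈ 1.8471

f''(x) = 10 - 12*x
Second-derivative test at each critical point:
  f''(-0.1805) = 12.1655 > 0 → local minimum
  f''(1.8471) = -12.1655 < 0 → local maximum

Critical points: x = 5/6 - sqrt(37)/6 ≈ -0.1805 (local minimum); x = 5/6 + sqrt(37)/6 ≈ 1.8471 (local maximum)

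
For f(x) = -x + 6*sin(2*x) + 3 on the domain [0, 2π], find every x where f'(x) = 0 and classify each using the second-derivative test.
f'(x) = 12*cos(2*x) - 1

Solve f'(x) = 0 on [0, 2π]:
  f'(x) = 0 ⇔ cos(2*x) = 1/12, i.e. 2*x = ±arccos(1/12) + 2nπ; keep the solutions lying in [0, 2π].
  ⇒ x = acos(1/12)/2 ≈ 0.7437, pi - acos(1/12)/2 ≈ 2.3979, acos(1/12)/2 + pi ≈ 3.8853, -acos(1/12)/2 + 2*pi ≈ 5.5395

f''(x) = -24*sin(2*x)
Second-derivative test at each critical point:
  f''(0.7437) = -23.9165 < 0 → local maximum
  f''(2.3979) = 23.9165 > 0 → local minimum
  f''(3.8853) = -23.9165 < 0 → local maximum
  f''(5.5395) = 23.9165 > 0 → local minimum

Critical points: x = acos(1/12)/2 ≈ 0.7437 (local maximum); x = pi - acos(1/12)/2 ≈ 2.3979 (local minimum); x = acos(1/12)/2 + pi ≈ 3.8853 (local maximum); x = -acos(1/12)/2 + 2*pi ≈ 5.5395 (local minimum)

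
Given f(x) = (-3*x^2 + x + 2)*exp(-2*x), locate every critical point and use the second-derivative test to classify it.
f'(x) = (6*x^2 - 8*x - 3)*exp(-2*x)

Solve f'(x) = 0:
  f'(x) = (6*x^2 - 8*x - 3)·exp(-2*x) and exp(-2*x) > 0 for every x, so f'(x) = 0 ⇔ 6*x^2 - 8*x - 3 = 0.
  6*x^2 - 8*x - 3 = 0 has no rational roots; quadratic formula: x = (8 ± √136)/12.
  ⇒ x = 2/3 - sqrt(34)/6 ≈ -0.3052, 2/3 + sqrt(34)/6 ≈ 1.6385

f''(x) = 2*(-6*x^2 + 14*x - 1)*exp(-2*x)
Second-derivative test at each critical point:
  f''(-0.3052) = -21.4697 < 0 → local maximum
  f''(1.6385) = 0.4401 > 0 → local minimum

Critical points: x = 2/3 - sqrt(34)/6 ≈ -0.3052 (local maximum); x = 2/3 + sqrt(34)/6 ≈ 1.6385 (local minimum)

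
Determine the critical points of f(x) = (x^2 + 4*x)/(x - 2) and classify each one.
f'(x) = (x^2 - 4*x - 8)/(x^2 - 4*x + 4)

Solve f'(x) = 0:
  f'(x) = (x^2 - 4*x - 8)/(x - 2)^2; the denominator is positive wherever f is defined, so f'(x) = 0 ⇔ x^2 - 4*x - 8 = 0.
  x^2 - 4*x - 8 = 0 has no rational roots; quadratic formula: x = (4 ± √48)/2.
  ⇒ x = 2 - 2*sqrt(3) ≈ -1.4641, 2 + 2*sqrt(3) ≈ 5.4641

f''(x) = 24/(x^3 - 6*x^2 + 12*x - 8)
Second-derivative test at each critical point:
  f''(-1.4641) = -0.5774 < 0 → local maximum
  f''(5.4641) = 0.5774 > 0 → local minimum

Critical points: x = 2 - 2*sqrt(3) ≈ -1.4641 (local maximum); x = 2 + 2*sqrt(3) ≈ 5.4641 (local minimum)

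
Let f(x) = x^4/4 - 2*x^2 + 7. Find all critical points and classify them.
f'(x) = x*(x^2 - 4)

Solve f'(x) = 0:
  Factor: x^3 - 4*x = x*(x - 2)*(x + 2) = 0.
  ⇒ x = -2, 0, 2

f''(x) = 3*x^2 - 4
Second-derivative test at each critical point:
  f''(-2) = 8 > 0 → local minimum
  f''(0) = -4 < 0 → local maximum
  f''(2) = 8 > 0 → local minimum

Critical points: x = -2 (local minimum); x = 0 (local maximum); x = 2 (local minimum)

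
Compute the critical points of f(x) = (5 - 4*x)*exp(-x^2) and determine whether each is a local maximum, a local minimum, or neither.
f'(x) = 2*(x*(4*x - 5) - 2)*exp(-x^2)

Solve f'(x) = 0:
  f'(x) = (8*x^2 - 10*x - 4)·exp(-x^2) and exp(-x^2) > 0 for every x, so f'(x) = 0 ⇔ 8*x^2 - 10*x - 4 = 0.
  Factor: 8*x^2 - 10*x - 4 = 2*(4*x^2 - 5*x - 2); 4*x^2 - 5*x - 2 = 0 has no rational roots; quadratic formula: x = (5 ± √57)/8.
  ⇒ x = 5/8 - sqrt(57)/8 ≈ -0.3187, 5/8 + sqrt(57)/8 ≈ 1.5687

f''(x) = 2*(2*x^2*(5 - 4*x) + 12*x - 5)*exp(-x^2)
Second-derivative test at each critical point:
  f''(-0.3187) = -13.6411 < 0 → local maximum
  f''(1.5687) = 1.2889 > 0 → local minimum

Critical points: x = 5/8 - sqrt(57)/8 ≈ -0.3187 (local maximum); x = 5/8 + sqrt(57)/8 ≈ 1.5687 (local minimum)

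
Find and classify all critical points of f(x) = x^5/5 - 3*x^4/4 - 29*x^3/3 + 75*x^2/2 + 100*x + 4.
f'(x) = x^4 - 3*x^3 - 29*x^2 + 75*x + 100

Solve f'(x) = 0:
  Factor: x^4 - 3*x^3 - 29*x^2 + 75*x + 100 = (x - 5)*(x - 4)*(x + 1)*(x + 5) = 0.
  ⇒ x = -5, -1, 4, 5

f''(x) = 4*x^3 - 9*x^2 - 58*x + 75
Second-derivative test at each critical point:
  f''(-5) = -360 < 0 → local maximum
  f''(-1) = 120 > 0 → local minimum
  f''(4) = -45 < 0 → local maximum
  f''(5) = 60 > 0 → local minimum

Critical points: x = -5 (local maximum); x = -1 (local minimum); x = 4 (local maximum); x = 5 (local minimum)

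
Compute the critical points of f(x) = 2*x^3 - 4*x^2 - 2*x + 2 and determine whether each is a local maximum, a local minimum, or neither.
f'(x) = 6*x^2 - 8*x - 2

Solve f'(x) = 0:
  Factor: 6*x^2 - 8*x - 2 = 2*(3*x^2 - 4*x - 1); 3*x^2 - 4*x - 1 = 0 has no rational roots; quadratic formula: x = (4 ± √28)/6.
  ⇒ x = 2/3 - sqrt(7)/3 ≈ -0.2153, 2/3 + sqrt(7)/3 ≈ 1.5486

f''(x) = 12*x - 8
Second-derivative test at each critical point:
  f''(-0.2153) = -10.5830 < 0 → local maximum
  f''(1.5486) = 10.5830 > 0 → local minimum

Critical points: x = 2/3 - sqrt(7)/3 ≈ -0.2153 (local maximum); x = 2/3 + sqrt(7)/3 ≈ 1.5486 (local minimum)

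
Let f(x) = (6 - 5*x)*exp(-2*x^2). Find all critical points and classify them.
f'(x) = (4*x*(5*x - 6) - 5)*exp(-2*x^2)

Solve f'(x) = 0:
  f'(x) = (20*x^2 - 24*x - 5)·exp(-2*x^2) and exp(-2*x^2) > 0 for every x, so f'(x) = 0 ⇔ 20*x^2 - 24*x - 5 = 0.
  20*x^2 - 24*x - 5 = 0 has no rational roots; quadratic formula: x = (24 ± √976)/40.
  ⇒ x = 3/5 - sqrt(61)/10 ≈ -0.1810, 3/5 + sqrt(61)/10 ≈ 1.3810

f''(x) = 4*(4*x^2*(6 - 5*x) + 15*x - 6)*exp(-2*x^2)
Second-derivative test at each critical point:
  f''(-0.1810) = -29.2591 < 0 → local maximum
  f''(1.3810) = 0.6889 > 0 → local minimum

Critical points: x = 3/5 - sqrt(61)/10 ≈ -0.1810 (local maximum); x = 3/5 + sqrt(61)/10 ≈ 1.3810 (local minimum)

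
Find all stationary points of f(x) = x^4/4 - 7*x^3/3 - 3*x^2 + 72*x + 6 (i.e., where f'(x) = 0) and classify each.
f'(x) = x^3 - 7*x^2 - 6*x + 72

Solve f'(x) = 0:
  Factor: x^3 - 7*x^2 - 6*x + 72 = (x - 6)*(x - 4)*(x + 3) = 0.
  ⇒ x = -3, 4, 6

f''(x) = 3*x^2 - 14*x - 6
Second-derivative test at each critical point:
  f''(-3) = 63 > 0 → local minimum
  f''(4) = -14 < 0 → local maximum
  f''(6) = 18 > 0 → local minimum

Critical points: x = -3 (local minimum); x = 4 (local maximum); x = 6 (local minimum)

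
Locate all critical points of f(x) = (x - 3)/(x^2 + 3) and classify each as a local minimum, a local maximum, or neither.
f'(x) = (x^2 - 2*x*(x - 3) + 3)/(x^2 + 3)^2

Solve f'(x) = 0:
  f'(x) = -(x^2 - 6*x - 3)/(x^2 + 3)^2; the denominator is positive wherever f is defined, so f'(x) = 0 ⇔ -x^2 + 6*x + 3 = 0.
  x^2 - 6*x - 3 = 0 has no rational roots; quadratic formula: x = (6 ± √48)/2.
  ⇒ x = 3 - 2*sqrt(3) ≈ -0.4641, 3 + 2*sqrt(3) ≈ 6.4641

f''(x) = 2*(4*x^2*(x - 3) + 3*(1 - x)*(x^2 + 3))/(x^2 + 3)^3
Second-derivative test at each critical point:
  f''(-0.4641) = 0.6701 > 0 → local minimum
  f''(6.4641) = -0.0035 < 0 → local maximum

Critical points: x = 3 - 2*sqrt(3) ≈ -0.4641 (local minimum); x = 3 + 2*sqrt(3) ≈ 6.4641 (local maximum)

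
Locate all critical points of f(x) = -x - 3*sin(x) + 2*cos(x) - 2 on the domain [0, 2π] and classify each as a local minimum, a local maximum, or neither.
f'(x) = -2*sin(x) - 3*cos(x) - 1

Solve f'(x) = 0 on [0, 2π]:
  f'(x) = 0 ⇔ -2*sin(x) - 3*cos(x) = 1. Write the left side as R·cos(x + φ) with R = √((-3)² + 2²) = sqrt(13), cos φ = -3*sqrt(13)/13, sin φ = 2*sqrt(13)/13; then cos(x + φ) = sqrt(13)/13. Solve for x and keep the solutions lying in [0, 2π].
  ⇒ x = atan((-2 + 6*sqrt(3))/(-4*sqrt(3) - 3)) + pi ≈ 2.4398, atan((-6*sqrt(3) - 2)/(-3 + 4*sqrt(3))) + 2*pi ≈ 5.0194

f''(x) = 3*sin(x) - 2*cos(x)
Second-derivative test at each critical point:
  f''(2.4398) = 3.4641 > 0 → local minimum
  f''(5.0194) = -3.4641 < 0 → local maximum

Critical points: x = atan((-2 + 6*sqrt(3))/(-4*sqrt(3) - 3)) + pi ≈ 2.4398 (local minimum); x = atan((-6*sqrt(3) - 2)/(-3 + 4*sqrt(3))) + 2*pi ≈ 5.0194 (local maximum)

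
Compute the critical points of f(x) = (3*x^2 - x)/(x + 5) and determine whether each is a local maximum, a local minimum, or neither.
f'(x) = (3*x^2 + 30*x - 5)/(x^2 + 10*x + 25)

Solve f'(x) = 0:
  f'(x) = (3*x^2 + 30*x - 5)/(x + 5)^2; the denominator is positive wherever f is defined, so f'(x) = 0 ⇔ 3*x^2 + 30*x - 5 = 0.
  3*x^2 + 30*x - 5 = 0 has no rational roots; quadratic formula: x = (-30 ± √960)/6.
  ⇒ x = -4*sqrt(15)/3 - 5 ≈ -10.1640, -5 + 4*sqrt(15)/3 ≈ 0.1640

f''(x) = 160/(x^3 + 15*x^2 + 75*x + 125)
Second-derivative test at each critical point:
  f''(-10.1640) = -1.1619 < 0 → local maximum
  f''(0.1640) = 1.1619 > 0 → local minimum

Critical points: x = -4*sqrt(15)/3 - 5 ≈ -10.1640 (local maximum); x = -5 + 4*sqrt(15)/3 ≈ 0.1640 (local minimum)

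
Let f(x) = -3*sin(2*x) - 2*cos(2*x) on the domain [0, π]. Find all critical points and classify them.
f'(x) = 4*sin(2*x) - 6*cos(2*x)

Solve f'(x) = 0 on [0, π]:
  f'(x) = 0 ⇔ -3*cos(2*x) = -2*sin(2*x) ⇔ tan(2*x) = 3/2, i.e. 2*x = arctan(3/2) + nπ; keep the solutions lying in [0, π].
  ⇒ x = atan(3/2)/2 ≈ 0.4914, atan(3/2)/2 + pi/2 ≈ 2.0622

f''(x) = 12*sin(2*x) + 8*cos(2*x)
Second-derivative test at each critical point:
  f''(0.4914) = 14.4222 > 0 → local minimum
  f''(2.0622) = -14.4222 < 0 → local maximum

Critical points: x = atan(3/2)/2 ≈ 0.4914 (local minimum); x = atan(3/2)/2 + pi/2 ≈ 2.0622 (local maximum)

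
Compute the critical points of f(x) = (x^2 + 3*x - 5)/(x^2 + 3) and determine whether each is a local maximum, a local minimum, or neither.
f'(x) = (-3*x^2 + 16*x + 9)/(x^4 + 6*x^2 + 9)

Solve f'(x) = 0:
  f'(x) = -(3*x^2 - 16*x - 9)/(x^2 + 3)^2; the denominator is positive wherever f is defined, so f'(x) = 0 ⇔ -3*x^2 + 16*x + 9 = 0.
  3*x^2 - 16*x - 9 = 0 has no rational roots; quadratic formula: x = (16 ± √364)/6.
  ⇒ x = 8/3 - sqrt(91)/3 ≈ -0.5131, 8/3 + sqrt(91)/3 ≈ 5.8465

f''(x) = 6*(x^3 - 8*x^2 - 9*x + 8)/(x^6 + 9*x^4 + 27*x^2 + 27)
Second-derivative test at each critical point:
  f''(-0.5131) = 1.7916 > 0 → local minimum
  f''(5.8465) = -0.0138 < 0 → local maximum

Critical points: x = 8/3 - sqrt(91)/3 ≈ -0.5131 (local minimum); x = 8/3 + sqrt(91)/3 ≈ 5.8465 (local maximum)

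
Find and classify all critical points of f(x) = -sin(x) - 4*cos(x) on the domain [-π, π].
f'(x) = 4*sin(x) - cos(x)

Solve f'(x) = 0 on [-π, π]:
  f'(x) = 0 ⇔ -cos(x) = -4*sin(x) ⇔ tan(x) = 1/4, i.e. x = arctan(1/4) + nπ; keep the solutions lying in [-π, π].
  ⇒ x = -pi + atan(1/4) ≈ -2.8966, atan(1/4) ≈ 0.2450

f''(x) = sin(x) + 4*cos(x)
Second-derivative test at each critical point:
  f''(-2.8966) = -4.1231 < 0 → local maximum
  f''(0.2450) = 4.1231 > 0 → local minimum

Critical points: x = -pi + atan(1/4) ≈ -2.8966 (local maximum); x = atan(1/4) ≈ 0.2450 (local minimum)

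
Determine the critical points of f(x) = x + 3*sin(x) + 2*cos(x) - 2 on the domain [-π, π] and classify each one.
f'(x) = -2*sin(x) + 3*cos(x) + 1

Solve f'(x) = 0 on [-π, π]:
  f'(x) = 0 ⇔ -2*sin(x) + 3*cos(x) = -1. Write the left side as R·cos(x + φ) with R = √(3² + 2²) = sqrt(13), cos φ = 3*sqrt(13)/13, sin φ = 2*sqrt(13)/13; then cos(x + φ) = -sqrt(13)/13. Solve for x and keep the solutions lying in [-π, π].
  ⇒ x = -pi + atan((2 - 6*sqrt(3))/(-4*sqrt(3) - 3)) ≈ -2.4398, atan((2 + 6*sqrt(3))/(-3 + 4*sqrt(3))) ≈ 1.2638

f''(x) = -3*sin(x) - 2*cos(x)
Second-derivative test at each critical point:
  f''(-2.4398) = 3.4641 > 0 → local minimum
  f''(1.2638) = -3.4641 < 0 → local maximum

Critical points: x = -pi + atan((2 - 6*sqrt(3))/(-4*sqrt(3) - 3)) ≈ -2.4398 (local minimum); x = atan((2 + 6*sqrt(3))/(-3 + 4*sqrt(3))) ≈ 1.2638 (local maximum)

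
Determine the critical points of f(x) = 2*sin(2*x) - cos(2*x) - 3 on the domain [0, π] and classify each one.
f'(x) = 2*sin(2*x) + 4*cos(2*x)

Solve f'(x) = 0 on [0, π]:
  f'(x) = 0 ⇔ 2*cos(2*x) = -sin(2*x) ⇔ tan(2*x) = -2, i.e. 2*x = arctan(-2) + nπ; keep the solutions lying in [0, π].
  ⇒ x = -atan(2)/2 + pi/2 ≈ 1.0172, pi - atan(2)/2 ≈ 2.5880

f''(x) = -8*sin(2*x) + 4*cos(2*x)
Second-derivative test at each critical point:
  f''(1.0172) = -8.9443 < 0 → local maximum
  f''(2.5880) = 8.9443 > 0 → local minimum

Critical points: x = -atan(2)/2 + pi/2 ≈ 1.0172 (local maximum); x = pi - atan(2)/2 ≈ 2.5880 (local minimum)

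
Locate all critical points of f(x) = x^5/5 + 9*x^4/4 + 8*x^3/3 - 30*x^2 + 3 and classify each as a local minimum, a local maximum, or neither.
f'(x) = x*(x^3 + 9*x^2 + 8*x - 60)

Solve f'(x) = 0:
  Factor: x^4 + 9*x^3 + 8*x^2 - 60*x = x*(x - 2)*(x + 5)*(x + 6) = 0.
  ⇒ x = -6, -5, 0, 2

f''(x) = 4*x^3 + 27*x^2 + 16*x - 60
Second-derivative test at each critical point:
  f''(-6) = -48 < 0 → local maximum
  f''(-5) = 35 > 0 → local minimum
  f''(0) = -60 < 0 → local maximum
  f''(2) = 112 > 0 → local minimum

Critical points: x = -6 (local maximum); x = -5 (local minimum); x = 0 (local maximum); x = 2 (local minimum)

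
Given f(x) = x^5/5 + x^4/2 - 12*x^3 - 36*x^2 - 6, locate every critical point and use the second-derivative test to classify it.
f'(x) = x*(x^3 + 2*x^2 - 36*x - 72)

Solve f'(x) = 0:
  Factor: x^4 + 2*x^3 - 36*x^2 - 72*x = x*(x - 6)*(x + 2)*(x + 6) = 0.
  ⇒ x = -6, -2, 0, 6

f''(x) = 4*x^3 + 6*x^2 - 72*x - 72
Second-derivative test at each critical point:
  f''(-6) = -288 < 0 → local maximum
  f''(-2) = 64 > 0 → local minimum
  f''(0) = -72 < 0 → local maximum
  f''(6) = 576 > 0 → local minimum

Critical points: x = -6 (local maximum); x = -2 (local minimum); x = 0 (local maximum); x = 6 (local minimum)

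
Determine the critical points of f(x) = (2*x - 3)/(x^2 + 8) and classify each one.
f'(x) = 2*(-x^2 + 3*x + 8)/(x^4 + 16*x^2 + 64)

Solve f'(x) = 0:
  f'(x) = -2*(x^2 - 3*x - 8)/(x^2 + 8)^2; the denominator is positive wherever f is defined, so f'(x) = 0 ⇔ -2*x^2 + 6*x + 16 = 0.
  Factor: -2*x^2 + 6*x + 16 = -2*(x^2 - 3*x - 8); x^2 - 3*x - 8 = 0 has no rational roots; quadratic formula: x = (3 ± √41)/2.
  ⇒ x = 3/2 - sqrt(41)/2 ≈ -1.7016, 3/2 + sqrt(41)/2 ≈ 4.7016

f''(x) = 2*(4*x^2*(2*x - 3) + 3*(1 - 2*x)*(x^2 + 8))/(x^2 + 8)^3
Second-derivative test at each critical point:
  f''(-1.7016) = 0.1079 > 0 → local minimum
  f''(4.7016) = -0.0141 < 0 → local maximum

Critical points: x = 3/2 - sqrt(41)/2 ≈ -1.7016 (local minimum); x = 3/2 + sqrt(41)/2 ≈ 4.7016 (local maximum)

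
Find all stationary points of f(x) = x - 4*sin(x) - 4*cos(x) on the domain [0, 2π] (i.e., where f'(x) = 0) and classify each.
f'(x) = -4*sqrt(2)*cos(x + pi/4) + 1

Solve f'(x) = 0 on [0, 2π]:
  f'(x) = 0 ⇔ 4*sin(x) - 4*cos(x) = -1. Write the left side as R·cos(x + φ) with R = √((-4)² + (-4)²) = 4*sqrt(2), cos φ = -sqrt(2)/2, sin φ = -sqrt(2)/2; then cos(x + φ) = -sqrt(2)/8. Solve for x and keep the solutions lying in [0, 2π].
  ⇒ x = atan((-1 + sqrt(31))/(1 + sqrt(31))) ≈ 0.6077, atan((-sqrt(31) - 1)/(1 - sqrt(31))) + pi ≈ 4.1047

f''(x) = 4*sqrt(2)*sin(x + pi/4)
Second-derivative test at each critical point:
  f''(0.6077) = 5.5678 > 0 → local minimum
  f''(4.1047) = -5.5678 < 0 → local maximum

Critical points: x = atan((-1 + sqrt(31))/(1 + sqrt(31))) ≈ 0.6077 (local minimum); x = atan((-sqrt(31) - 1)/(1 - sqrt(31))) + pi ≈ 4.1047 (local maximum)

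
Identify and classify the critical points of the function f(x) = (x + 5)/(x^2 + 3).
f'(x) = (x^2 - 2*x*(x + 5) + 3)/(x^2 + 3)^2

Solve f'(x) = 0:
  f'(x) = -(x^2 + 10*x - 3)/(x^2 + 3)^2; the denominator is positive wherever f is defined, so f'(x) = 0 ⇔ -x^2 - 10*x + 3 = 0.
  x^2 + 10*x - 3 = 0 has no rational roots; quadratic formula: x = (-10 ± √112)/2.
  ⇒ x = -2*sqrt(7) - 5 ≈ -10.2915, -5 + 2*sqrt(7) ≈ 0.2915

f''(x) = 2*(4*x^2*(x + 5) - (3*x + 5)*(x^2 + 3))/(x^2 + 3)^3
Second-derivative test at each critical point:
  f''(-10.2915) = 0.0009 > 0 → local minimum
  f''(0.2915) = -1.1120 < 0 → local maximum

Critical points: x = -2*sqrt(7) - 5 ≈ -10.2915 (local minimum); x = -5 + 2*sqrt(7) ≈ 0.2915 (local maximum)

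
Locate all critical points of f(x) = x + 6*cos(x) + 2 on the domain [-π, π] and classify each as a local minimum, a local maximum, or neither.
f'(x) = 1 - 6*sin(x)

Solve f'(x) = 0 on [-π, π]:
  f'(x) = 0 ⇔ sin(x) = 1/6, i.e. x = arcsin(1/6) + 2nπ or x = π − arcsin(1/6) + 2nπ; keep the solutions lying in [-π, π].
  ⇒ x = asin(1/6) ≈ 0.1674, pi - asin(1/6) ≈ 2.9741

f''(x) = -6*cos(x)
Second-derivative test at each critical point:
  f''(0.1674) = -5.9161 < 0 → local maximum
  f''(2.9741) = 5.9161 > 0 → local minimum

Critical points: x = asin(1/6) ≈ 0.1674 (local maximum); x = pi - asin(1/6) ≈ 2.9741 (local minimum)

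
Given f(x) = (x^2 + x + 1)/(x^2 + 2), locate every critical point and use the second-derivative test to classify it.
f'(x) = (-x^2 + 2*x + 2)/(x^4 + 4*x^2 + 4)

Solve f'(x) = 0:
  f'(x) = -(x^2 - 2*x - 2)/(x^2 + 2)^2; the denominator is positive wherever f is defined, so f'(x) = 0 ⇔ -x^2 + 2*x + 2 = 0.
  x^2 - 2*x - 2 = 0 has no rational roots; quadratic formula: x = (2 ± √12)/2.
  ⇒ x = 1 - sqrt(3) ≈ -0.7321, 1 + sqrt(3) ≈ 2.7321

f''(x) = 2*(x^3 - 3*x^2 - 6*x + 2)/(x^6 + 6*x^4 + 12*x^2 + 8)
Second-derivative test at each critical point:
  f''(-0.7321) = 0.5387 > 0 → local minimum
  f''(2.7321) = -0.0387 < 0 → local maximum

Critical points: x = 1 - sqrt(3) ≈ -0.7321 (local minimum); x = 1 + sqrt(3) ≈ 2.7321 (local maximum)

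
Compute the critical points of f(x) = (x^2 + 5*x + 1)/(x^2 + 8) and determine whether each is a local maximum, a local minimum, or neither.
f'(x) = (-5*x^2 + 14*x + 40)/(x^4 + 16*x^2 + 64)

Solve f'(x) = 0:
  f'(x) = -(5*x^2 - 14*x - 40)/(x^2 + 8)^2; the denominator is positive wherever f is defined, so f'(x) = 0 ⇔ -5*x^2 + 14*x + 40 = 0.
  5*x^2 - 14*x - 40 = 0 has no rational roots; quadratic formula: x = (14 ± √996)/10.
  ⇒ x = 7/5 - sqrt(249)/5 ≈ -1.7559, 7/5 + sqrt(249)/5 ≈ 4.5559

f''(x) = 2*(5*x^3 - 21*x^2 - 120*x + 56)/(x^6 + 24*x^4 + 192*x^2 + 512)
Second-derivative test at each critical point:
  f''(-1.7559) = 0.2569 > 0 → local minimum
  f''(4.5559) = -0.0382 < 0 → local maximum

Critical points: x = 7/5 - sqrt(249)/5 ≈ -1.7559 (local minimum); x = 7/5 + sqrt(249)/5 ≈ 4.5559 (local maximum)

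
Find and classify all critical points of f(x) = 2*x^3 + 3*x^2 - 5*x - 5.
f'(x) = 6*x^2 + 6*x - 5

Solve f'(x) = 0:
  6*x^2 + 6*x - 5 = 0 has no rational roots; quadratic formula: x = (-6 ± √156)/12.
  ⇒ x = -sqrt(39)/6 - 1/2 ≈ -1.5408, -1/2 + sqrt(39)/6 ≈ 0.5408

f''(x) = 12*x + 6
Second-derivative test at each critical point:
  f''(-1.5408) = -12.4900 < 0 → local maximum
  f''(0.5408) = 12.4900 > 0 → local minimum

Critical points: x = -sqrt(39)/6 - 1/2 ≈ -1.5408 (local maximum); x = -1/2 + sqrt(39)/6 ≈ 0.5408 (local minimum)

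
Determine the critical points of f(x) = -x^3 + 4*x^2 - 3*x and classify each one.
f'(x) = -3*x^2 + 8*x - 3

Solve f'(x) = 0:
  3*x^2 - 8*x + 3 = 0 has no rational roots; quadratic formula: x = (8 ± √28)/6.
  ⇒ x = 4/3 - sqrt(7)/3 ≈ 0.4514, sqrt(7)/3 + 4/3 ≈ 2.2153

f''(x) = 8 - 6*x
Second-derivative test at each critical point:
  f''(0.4514) = 5.2915 > 0 → local minimum
  f''(2.2153) = -5.2915 < 0 → local maximum

Critical points: x = 4/3 - sqrt(7)/3 ≈ 0.4514 (local minimum); x = sqrt(7)/3 + 4/3 ≈ 2.2153 (local maximum)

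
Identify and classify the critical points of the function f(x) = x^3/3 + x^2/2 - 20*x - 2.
f'(x) = x^2 + x - 20

Solve f'(x) = 0:
  Factor: x^2 + x - 20 = (x - 4)*(x + 5) = 0.
  ⇒ x = -5, 4

f''(x) = 2*x + 1
Second-derivative test at each critical point:
  f''(-5) = -9 < 0 → local maximum
  f''(4) = 9 > 0 → local minimum

Critical points: x = -5 (local maximum); x = 4 (local minimum)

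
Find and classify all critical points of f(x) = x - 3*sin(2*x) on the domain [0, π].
f'(x) = 1 - 6*cos(2*x)

Solve f'(x) = 0 on [0, π]:
  f'(x) = 0 ⇔ cos(2*x) = 1/6, i.e. 2*x = ±arccos(1/6) + 2nπ; keep the solutions lying in [0, π].
  ⇒ x = acos(1/6)/2 ≈ 0.7017, pi - acos(1/6)/2 ≈ 2.4399

f''(x) = 12*sin(2*x)
Second-derivative test at each critical point:
  f''(0.7017) = 11.8322 > 0 → local minimum
  f''(2.4399) = -11.8322 < 0 → local maximum

Critical points: x = acos(1/6)/2 ≈ 0.7017 (local minimum); x = pi - acos(1/6)/2 ≈ 2.4399 (local maximum)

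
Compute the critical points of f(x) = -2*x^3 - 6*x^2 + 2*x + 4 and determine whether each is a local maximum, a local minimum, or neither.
f'(x) = -6*x^2 - 12*x + 2

Solve f'(x) = 0:
  Factor: -6*x^2 - 12*x + 2 = -2*(3*x^2 + 6*x - 1); 3*x^2 + 6*x - 1 = 0 has no rational roots; quadratic formula: x = (-6 ± √48)/6.
  ⇒ x = -2*sqrt(3)/3 - 1 ≈ -2.1547, -1 + 2*sqrt(3)/3 ≈ 0.1547

f''(x) = -12*x - 12
Second-derivative test at each critical point:
  f''(-2.1547) = 13.8564 > 0 → local minimum
  f''(0.1547) = -13.8564 < 0 → local maximum

Critical points: x = -2*sqrt(3)/3 - 1 ≈ -2.1547 (local minimum); x = -1 + 2*sqrt(3)/3 ≈ 0.1547 (local maximum)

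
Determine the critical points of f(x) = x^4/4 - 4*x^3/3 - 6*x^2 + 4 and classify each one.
f'(x) = x*(x^2 - 4*x - 12)

Solve f'(x) = 0:
  Factor: x^3 - 4*x^2 - 12*x = x*(x - 6)*(x + 2) = 0.
  ⇒ x = -2, 0, 6

f''(x) = 3*x^2 - 8*x - 12
Second-derivative test at each critical point:
  f''(-2) = 16 > 0 → local minimum
  f''(0) = -12 < 0 → local maximum
  f''(6) = 48 > 0 → local minimum

Critical points: x = -2 (local minimum); x = 0 (local maximum); x = 6 (local minimum)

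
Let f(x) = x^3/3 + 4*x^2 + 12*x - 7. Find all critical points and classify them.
f'(x) = x^2 + 8*x + 12

Solve f'(x) = 0:
  Factor: x^2 + 8*x + 12 = (x + 2)*(x + 6) = 0.
  ⇒ x = -6, -2

f''(x) = 2*x + 8
Second-derivative test at each critical point:
  f''(-6) = -4 < 0 → local maximum
  f''(-2) = 4 > 0 → local minimum

Critical points: x = -6 (local maximum); x = -2 (local minimum)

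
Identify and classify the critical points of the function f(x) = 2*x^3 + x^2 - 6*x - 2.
f'(x) = 6*x^2 + 2*x - 6

Solve f'(x) = 0:
  Factor: 6*x^2 + 2*x - 6 = 2*(3*x^2 + x - 3); 3*x^2 + x - 3 = 0 has no rational roots; quadratic formula: x = (-1 ± √37)/6.
  ⇒ x = -sqrt(37)/6 - 1/6 ≈ -1.1805, -1/6 + sqrt(37)/6 ≈ 0.8471

f''(x) = 12*x + 2
Second-derivative test at each critical point:
  f''(-1.1805) = -12.1655 < 0 → local maximum
  f''(0.8471) = 12.1655 > 0 → local minimum

Critical points: x = -sqrt(37)/6 - 1/6 ≈ -1.1805 (local maximum); x = -1/6 + sqrt(37)/6 ≈ 0.8471 (local minimum)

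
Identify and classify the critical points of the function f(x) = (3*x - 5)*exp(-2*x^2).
f'(x) = (-4*x*(3*x - 5) + 3)*exp(-2*x^2)

Solve f'(x) = 0:
  f'(x) = (-12*x^2 + 20*x + 3)·exp(-2*x^2) and exp(-2*x^2) > 0 for every x, so f'(x) = 0 ⇔ -12*x^2 + 20*x + 3 = 0.
  12*x^2 - 20*x - 3 = 0 has no rational roots; quadratic formula: x = (20 ± √544)/24.
  ⇒ x = 5/6 - sqrt(34)/6 ≈ -0.1385, 5/6 + sqrt(34)/6 ≈ 1.8052

f''(x) = 4*(4*x^2*(3*x - 5) - 9*x + 5)*exp(-2*x^2)
Second-derivative test at each critical point:
  f''(-0.1385) = 22.4460 > 0 → local minimum
  f''(1.8052) = -0.0345 < 0 → local maximum

Critical points: x = 5/6 - sqrt(34)/6 ≈ -0.1385 (local minimum); x = 5/6 + sqrt(34)/6 ≈ 1.8052 (local maximum)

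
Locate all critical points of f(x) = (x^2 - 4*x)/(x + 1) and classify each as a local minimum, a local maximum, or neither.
f'(x) = (x^2 + 2*x - 4)/(x^2 + 2*x + 1)

Solve f'(x) = 0:
  f'(x) = (x^2 + 2*x - 4)/(x + 1)^2; the denominator is positive wherever f is defined, so f'(x) = 0 ⇔ x^2 + 2*x - 4 = 0.
  x^2 + 2*x - 4 = 0 has no rational roots; quadratic formula: x = (-2 ± √20)/2.
  ⇒ x = -sqrt(5) - 1 ≈ -3.2361, -1 + sqrt(5) ≈ 1.2361

f''(x) = 10/(x^3 + 3*x^2 + 3*x + 1)
Second-derivative test at each critical point:
  f''(-3.2361) = -0.8944 < 0 → local maximum
  f''(1.2361) = 0.8944 > 0 → local minimum

Critical points: x = -sqrt(5) - 1 ≈ -3.2361 (local maximum); x = -1 + sqrt(5) ≈ 1.2361 (local minimum)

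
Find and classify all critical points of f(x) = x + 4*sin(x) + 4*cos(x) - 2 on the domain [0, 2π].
f'(x) = 4*sqrt(2)*cos(x + pi/4) + 1

Solve f'(x) = 0 on [0, 2π]:
  f'(x) = 0 ⇔ -4*sin(x) + 4*cos(x) = -1. Write the left side as R·cos(x + φ) with R = √(4² + 4²) = 4*sqrt(2), cos φ = sqrt(2)/2, sin φ = sqrt(2)/2; then cos(x + φ) = -sqrt(2)/8. Solve for x and keep the solutions lying in [0, 2π].
  ⇒ x = atan((1 + sqrt(31))/(-1 + sqrt(31))) ≈ 0.9631, atan((1 - sqrt(31))/(-sqrt(31) - 1)) + pi ≈ 3.7493

f''(x) = -4*sqrt(2)*sin(x + pi/4)
Second-derivative test at each critical point:
  f''(0.9631) = -5.5678 < 0 → local maximum
  f''(3.7493) = 5.5678 > 0 → local minimum

Critical points: x = atan((1 + sqrt(31))/(-1 + sqrt(31))) ≈ 0.9631 (local maximum); x = atan((1 - sqrt(31))/(-sqrt(31) - 1)) + pi ≈ 3.7493 (local minimum)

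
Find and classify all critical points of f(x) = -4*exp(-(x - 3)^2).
f'(x) = 8*(x - 3)*exp(-(x - 3)^2)

Solve f'(x) = 0:
  f'(x) = (8*x - 24)·exp(-(x - 3)^2) and exp(-(x - 3)^2) > 0 for every x, so f'(x) = 0 ⇔ 8*x - 24 = 0.
  Factor: 8*x - 24 = 8*(x - 3) = 0.
  ⇒ x = 3

f''(x) = 8*(1 - 2*(x - 3)^2)*exp(-(x - 3)^2)
Second-derivative test at each critical point:
  f''(3) = 8 > 0 → local minimum

Critical points: x = 3 (local minimum)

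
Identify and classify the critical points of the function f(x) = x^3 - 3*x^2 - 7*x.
f'(x) = 3*x^2 - 6*x - 7

Solve f'(x) = 0:
  3*x^2 - 6*x - 7 = 0 has no rational roots; quadratic formula: x = (6 ± √120)/6.
  ⇒ x = 1 - sqrt(30)/3 ≈ -0.8257, 1 + sqrt(30)/3 ≈ 2.8257

f''(x) = 6*x - 6
Second-derivative test at each critical point:
  f''(-0.8257) = -10.9545 < 0 → local maximum
  f''(2.8257) = 10.9545 > 0 → local minimum

Critical points: x = 1 - sqrt(30)/3 ≈ -0.8257 (local maximum); x = 1 + sqrt(30)/3 ≈ 2.8257 (local minimum)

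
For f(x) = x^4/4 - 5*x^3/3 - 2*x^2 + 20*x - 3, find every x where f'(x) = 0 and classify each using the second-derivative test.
f'(x) = x^3 - 5*x^2 - 4*x + 20

Solve f'(x) = 0:
  Factor: x^3 - 5*x^2 - 4*x + 20 = (x - 5)*(x - 2)*(x + 2) = 0.
  ⇒ x = -2, 2, 5

f''(x) = 3*x^2 - 10*x - 4
Second-derivative test at each critical point:
  f''(-2) = 28 > 0 → local minimum
  f''(2) = -12 < 0 → local maximum
  f''(5) = 21 > 0 → local minimum

Critical points: x = -2 (local minimum); x = 2 (local maximum); x = 5 (local minimum)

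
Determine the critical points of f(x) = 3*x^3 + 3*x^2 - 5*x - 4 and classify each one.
f'(x) = 9*x^2 + 6*x - 5

Solve f'(x) = 0:
  9*x^2 + 6*x - 5 = 0 has no rational roots; quadratic formula: x = (-6 ± √216)/18.
  ⇒ x = -sqrt(6)/3 - 1/3 ≈ -1.1498, -1/3 + sqrt(6)/3 ≈ 0.4832

f''(x) = 18*x + 6
Second-derivative test at each critical point:
  f''(-1.1498) = -14.6969 < 0 → local maximum
  f''(0.4832) = 14.6969 > 0 → local minimum

Critical points: x = -sqrt(6)/3 - 1/3 ≈ -1.1498 (local maximum); x = -1/3 + sqrt(6)/3 ≈ 0.4832 (local minimum)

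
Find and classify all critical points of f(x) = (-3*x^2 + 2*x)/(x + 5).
f'(x) = (-3*x^2 - 30*x + 10)/(x^2 + 10*x + 25)

Solve f'(x) = 0:
  f'(x) = -(3*x^2 + 30*x - 10)/(x + 5)^2; the denominator is positive wherever f is defined, so f'(x) = 0 ⇔ -3*x^2 - 30*x + 10 = 0.
  3*x^2 + 30*x - 10 = 0 has no rational roots; quadratic formula: x = (-30 ± √1020)/6.
  ⇒ x = -sqrt(255)/3 - 5 ≈ -10.3229, -5 + sqrt(255)/3 ≈ 0.3229

f''(x) = -170/(x^3 + 15*x^2 + 75*x + 125)
Second-derivative test at each critical point:
  f''(-10.3229) = 1.1272 > 0 → local minimum
  f''(0.3229) = -1.1272 < 0 → local maximum

Critical points: x = -sqrt(255)/3 - 5 ≈ -10.3229 (local minimum); x = -5 + sqrt(255)/3 ≈ 0.3229 (local maximum)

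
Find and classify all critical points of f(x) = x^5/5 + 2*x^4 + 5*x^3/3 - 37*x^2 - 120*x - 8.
f'(x) = x^4 + 8*x^3 + 5*x^2 - 74*x - 120

Solve f'(x) = 0:
  Factor: x^4 + 8*x^3 + 5*x^2 - 74*x - 120 = (x - 3)*(x + 2)*(x + 4)*(x + 5) = 0.
  ⇒ x = -5, -4, -2, 3

f''(x) = 4*x^3 + 24*x^2 + 10*x - 74
Second-derivative test at each critical point:
  f''(-5) = -24 < 0 → local maximum
  f''(-4) = 14 > 0 → local minimum
  f''(-2) = -30 < 0 → local maximum
  f''(3) = 280 > 0 → local minimum

Critical points: x = -5 (local maximum); x = -4 (local minimum); x = -2 (local maximum); x = 3 (local minimum)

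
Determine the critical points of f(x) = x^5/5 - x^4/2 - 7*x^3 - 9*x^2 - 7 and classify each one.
f'(x) = x*(x^3 - 2*x^2 - 21*x - 18)

Solve f'(x) = 0:
  Factor: x^4 - 2*x^3 - 21*x^2 - 18*x = x*(x - 6)*(x + 1)*(x + 3) = 0.
  ⇒ x = -3, -1, 0, 6

f''(x) = 4*x^3 - 6*x^2 - 42*x - 18
Second-derivative test at each critical point:
  f''(-3) = -54 < 0 → local maximum
  f''(-1) = 14 > 0 → local minimum
  f''(0) = -18 < 0 → local maximum
  f''(6) = 378 > 0 → local minimum

Critical points: x = -3 (local maximum); x = -1 (local minimum); x = 0 (local maximum); x = 6 (local minimum)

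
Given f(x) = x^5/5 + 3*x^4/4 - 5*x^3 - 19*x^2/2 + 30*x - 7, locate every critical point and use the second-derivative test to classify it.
f'(x) = x^4 + 3*x^3 - 15*x^2 - 19*x + 30

Solve f'(x) = 0:
  Factor: x^4 + 3*x^3 - 15*x^2 - 19*x + 30 = (x - 3)*(x - 1)*(x + 2)*(x + 5) = 0.
  ⇒ x = -5, -2, 1, 3

f''(x) = 4*x^3 + 9*x^2 - 30*x - 19
Second-derivative test at each critical point:
  f''(-5) = -144 < 0 → local maximum
  f''(-2) = 45 > 0 → local minimum
  f''(1) = -36 < 0 → local maximum
  f''(3) = 80 > 0 → local minimum

Critical points: x = -5 (local maximum); x = -2 (local minimum); x = 1 (local maximum); x = 3 (local minimum)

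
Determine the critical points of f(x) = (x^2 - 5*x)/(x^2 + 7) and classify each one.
f'(x) = (5*x^2 + 14*x - 35)/(x^4 + 14*x^2 + 49)

Solve f'(x) = 0:
  f'(x) = (5*x^2 + 14*x - 35)/(x^2 + 7)^2; the denominator is positive wherever f is defined, so f'(x) = 0 ⇔ 5*x^2 + 14*x - 35 = 0.
  5*x^2 + 14*x - 35 = 0 has no rational roots; quadratic formula: x = (-14 ± √896)/10.
  ⇒ x = -4*sqrt(14)/5 - 7/5 ≈ -4.3933, -7/5 + 4*sqrt(14)/5 ≈ 1.5933

f''(x) = 2*(-5*x^3 - 21*x^2 + 105*x + 49)/(x^6 + 21*x^4 + 147*x^2 + 343)
Second-derivative test at each critical point:
  f''(-4.3933) = -0.0433 < 0 → local maximum
  f''(1.5933) = 0.3290 > 0 → local minimum

Critical points: x = -4*sqrt(14)/5 - 7/5 ≈ -4.3933 (local maximum); x = -7/5 + 4*sqrt(14)/5 ≈ 1.5933 (local minimum)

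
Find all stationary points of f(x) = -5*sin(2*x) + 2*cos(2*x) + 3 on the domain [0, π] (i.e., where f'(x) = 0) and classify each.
f'(x) = -4*sin(2*x) - 10*cos(2*x)

Solve f'(x) = 0 on [0, π]:
  f'(x) = 0 ⇔ -5*cos(2*x) = 2*sin(2*x) ⇔ tan(2*x) = -5/2, i.e. 2*x = arctan(-5/2) + nπ; keep the solutions lying in [0, π].
  ⇒ x = -atan(5/2)/2 + pi/2 ≈ 0.9757, pi - atan(5/2)/2 ≈ 2.5464

f''(x) = 20*sin(2*x) - 8*cos(2*x)
Second-derivative test at each critical point:
  f''(0.9757) = 21.5407 > 0 → local minimum
  f''(2.5464) = -21.5407 < 0 → local maximum

Critical points: x = -atan(5/2)/2 + pi/2 ≈ 0.9757 (local minimum); x = pi - atan(5/2)/2 ≈ 2.5464 (local maximum)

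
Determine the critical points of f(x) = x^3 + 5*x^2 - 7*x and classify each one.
f'(x) = 3*x^2 + 10*x - 7

Solve f'(x) = 0:
  3*x^2 + 10*x - 7 = 0 has no rational roots; quadratic formula: x = (-10 ± √184)/6.
  ⇒ x = -sqrt(46)/3 - 5/3 ≈ -3.9274, -5/3 + sqrt(46)/3 ≈ 0.5941

f''(x) = 6*x + 10
Second-derivative test at each critical point:
  f''(-3.9274) = -13.5647 < 0 → local maximum
  f''(0.5941) = 13.5647 > 0 → local minimum

Critical points: x = -sqrt(46)/3 - 5/3 ≈ -3.9274 (local maximum); x = -5/3 + sqrt(46)/3 ≈ 0.5941 (local minimum)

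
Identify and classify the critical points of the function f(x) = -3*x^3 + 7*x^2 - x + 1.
f'(x) = -9*x^2 + 14*x - 1

Solve f'(x) = 0:
  9*x^2 - 14*x + 1 = 0 has no rational roots; quadratic formula: x = (14 ± √160)/18.
  ⇒ x = 7/9 - 2*sqrt(10)/9 ≈ 0.0750, 2*sqrt(10)/9 + 7/9 ≈ 1.4805

f''(x) = 14 - 18*x
Second-derivative test at each critical point:
  f''(0.0750) = 12.6491 > 0 → local minimum
  f''(1.4805) = -12.6491 < 0 → local maximum

Critical points: x = 7/9 - 2*sqrt(10)/9 ≈ 0.0750 (local minimum); x = 2*sqrt(10)/9 + 7/9 ≈ 1.4805 (local maximum)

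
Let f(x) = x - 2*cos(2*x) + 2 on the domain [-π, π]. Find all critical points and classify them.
f'(x) = 4*sin(2*x) + 1

Solve f'(x) = 0 on [-π, π]:
  f'(x) = 0 ⇔ sin(2*x) = -1/4, i.e. 2*x = arcsin(-1/4) + 2nπ or 2*x = π − arcsin(-1/4) + 2nπ; keep the solutions lying in [-π, π].
  ⇒ x = -pi/2 + asin(1/4)/2 ≈ -1.4445, -asin(1/4)/2 ≈ -0.1263, asin(1/4)/2 + pi/2 ≈ 1.6971, pi - asin(1/4)/2 ≈ 3.0153

f''(x) = 8*cos(2*x)
Second-derivative test at each critical point:
  f''(-1.4445) = -7.7460 < 0 → local maximum
  f''(-0.1263) = 7.7460 > 0 → local minimum
  f''(1.6971) = -7.7460 < 0 → local maximum
  f''(3.0153) = 7.7460 > 0 → local minimum

Critical points: x = -pi/2 + asin(1/4)/2 ≈ -1.4445 (local maximum); x = -asin(1/4)/2 ≈ -0.1263 (local minimum); x = asin(1/4)/2 + pi/2 ≈ 1.6971 (local maximum); x = pi - asin(1/4)/2 ≈ 3.0153 (local minimum)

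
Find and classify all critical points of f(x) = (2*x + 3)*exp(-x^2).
f'(x) = 2*(-x*(2*x + 3) + 1)*exp(-x^2)

Solve f'(x) = 0:
  f'(x) = (-4*x^2 - 6*x + 2)·exp(-x^2) and exp(-x^2) > 0 for every x, so f'(x) = 0 ⇔ -4*x^2 - 6*x + 2 = 0.
  Factor: -4*x^2 - 6*x + 2 = -2*(2*x^2 + 3*x - 1); 2*x^2 + 3*x - 1 = 0 has no rational roots; quadratic formula: x = (-3 ± √17)/4.
  ⇒ x = -sqrt(17)/4 - 3/4 ≈ -1.7808, -3/4 + sqrt(17)/4 ≈ 0.2808

f''(x) = 2*(2*x^2*(2*x + 3) - 6*x - 3)*exp(-x^2)
Second-derivative test at each critical point:
  f''(-1.7808) = 0.3460 > 0 → local minimum
  f''(0.2808) = -7.6211 < 0 → local maximum

Critical points: x = -sqrt(17)/4 - 3/4 ≈ -1.7808 (local minimum); x = -3/4 + sqrt(17)/4 ≈ 0.2808 (local maximum)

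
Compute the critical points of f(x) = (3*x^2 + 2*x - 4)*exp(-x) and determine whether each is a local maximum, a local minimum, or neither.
f'(x) = (-3*x^2 + 4*x + 6)*exp(-x)

Solve f'(x) = 0:
  f'(x) = (-3*x^2 + 4*x + 6)·exp(-x) and exp(-x) > 0 for every x, so f'(x) = 0 ⇔ -3*x^2 + 4*x + 6 = 0.
  3*x^2 - 4*x - 6 = 0 has no rational roots; quadratic formula: x = (4 ± √88)/6.
  ⇒ x = 2/3 - sqrt(22)/3 ≈ -0.8968, 2/3 + sqrt(22)/3 ≈ 2.2301

f''(x) = (3*x^2 - 10*x - 2)*exp(-x)
Second-derivative test at each critical point:
  f''(-0.8968) = 22.9995 > 0 → local minimum
  f''(2.2301) = -1.0086 < 0 → local maximum

Critical points: x = 2/3 - sqrt(22)/3 ≈ -0.8968 (local minimum); x = 2/3 + sqrt(22)/3 ≈ 2.2301 (local maximum)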